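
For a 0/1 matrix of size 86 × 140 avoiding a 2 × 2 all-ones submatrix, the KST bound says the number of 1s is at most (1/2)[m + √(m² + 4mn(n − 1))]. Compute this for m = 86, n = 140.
z(86, 140; 2, 2) ≤ (1/2)[86 + √(86² + 4·86·140·139)] = (1/2)[86 + √6701636] = 1337.3759

Kővári–Sós–Turán: let r_1, ..., r_86 be the row sums and z = Σ r_i the total number of 1s. Each pair of columns can share at most one row with both entries 1 (else a 2×2 all-ones block appears), so Σ_i C(r_i, 2) ≤ C(140, 2) = 9730. By convexity Σ_i C(r_i, 2) ≥ 86·C(z/86, 2) = z(z − 86)/(2·86), giving z² − 86z − 86·140·139 ≤ 0 and hence z ≤ (1/2)[86 + √(7396 + 4·1673560)] = (1/2)[86 + √6701636] ≈ (1/2)(86 + 2588.7518) = 1337.3759.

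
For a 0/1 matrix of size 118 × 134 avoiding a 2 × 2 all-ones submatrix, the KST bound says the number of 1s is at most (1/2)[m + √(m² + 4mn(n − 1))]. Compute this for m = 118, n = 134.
z(118, 134; 2, 2) ≤ (1/2)[118 + √(118² + 4·118·134·133)] = (1/2)[118 + √8425908] = 1510.3707

Kővári–Sós–Turán: let r_1, ..., r_118 be the row sums and z = Σ r_i the total number of 1s. Each pair of columns can share at most one row with both entries 1 (else a 2×2 all-ones block appears), so Σ_i C(r_i, 2) ≤ C(134, 2) = 8911. By convexity Σ_i C(r_i, 2) ≥ 118·C(z/118, 2) = z(z − 118)/(2·118), giving z² − 118z − 118·134·133 ≤ 0 and hence z ≤ (1/2)[118 + √(13924 + 4·2102996)] = (1/2)[118 + √8425908] ≈ (1/2)(118 + 2902.7415) = 1510.3707.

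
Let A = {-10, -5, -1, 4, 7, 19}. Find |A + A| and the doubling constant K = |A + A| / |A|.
K = |A + A| / |A| = 19/6

Enumerate A + A = {a + b : a, b ∈ A}. With |A| = 6, there are |A|^2 = 36 ordered sum pairs; collecting distinct values, A + A = {-20, -15, -11, -10, -6, -3, -2, -1, 2, 3, 6, 8, 9, 11, 14, 18, 23, 26, 38}, so |A + A| = 19. Thus K = 19/6. For comparison, the minimum possible |A + A| over all 6-element sets is 2·6 − 1 = 11 (so min K = 11/6), attained only by arithmetic progressions.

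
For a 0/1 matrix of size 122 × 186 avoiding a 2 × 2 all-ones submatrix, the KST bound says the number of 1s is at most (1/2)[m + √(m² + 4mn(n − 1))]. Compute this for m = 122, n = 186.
z(122, 186; 2, 2) ≤ (1/2)[122 + √(122² + 4·122·186·185)] = (1/2)[122 + √16806964] = 2110.8149

Kővári–Sós–Turán: let r_1, ..., r_122 be the row sums and z = Σ r_i the total number of 1s. Each pair of columns can share at most one row with both entries 1 (else a 2×2 all-ones block appears), so Σ_i C(r_i, 2) ≤ C(186, 2) = 17205. By convexity Σ_i C(r_i, 2) ≥ 122·C(z/122, 2) = z(z − 122)/(2·122), giving z² − 122z − 122·186·185 ≤ 0 and hence z ≤ (1/2)[122 + √(14884 + 4·4198020)] = (1/2)[122 + √16806964] ≈ (1/2)(122 + 4099.6297) = 2110.8149.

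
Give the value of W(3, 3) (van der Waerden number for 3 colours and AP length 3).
W(3, 3) = 27

This is a classical value, W(3, 3) = 27, established by combining an explicit 3-colouring of {1, ..., 26} with no monochromatic 3-AP (giving the lower bound W(3, 3) > 26) and a finite case analysis / exhaustive computer search showing every 3-colouring of {1, ..., 27} has such an AP.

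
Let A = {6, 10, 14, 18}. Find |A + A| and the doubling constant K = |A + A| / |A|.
K = |A + A| / |A| = 7/4

Enumerate A + A = {a + b : a, b ∈ A}. With |A| = 4, there are |A|^2 = 16 ordered sum pairs; collecting distinct values, A + A = {12, 16, 20, 24, 28, 32, 36}, so |A + A| = 7. Thus K = 7/4. Here |A + A| = 2|A| − 1 = 7, the minimum possible — so K = 7/4 is minimal, which holds iff A is an arithmetic progression.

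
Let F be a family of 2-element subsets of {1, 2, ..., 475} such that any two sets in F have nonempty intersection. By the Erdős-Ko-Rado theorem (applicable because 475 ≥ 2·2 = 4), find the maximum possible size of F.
max |F| = C(474, 1) = 474

Erdős-Ko-Rado (1961): when n ≥ 2k, max |F| = C(n−1, k−1). The bound is attained by the star {A : i ∈ A} for any fixed i ∈ [n]. Here C(475−1, 2−1) = C(474, 1) = 474.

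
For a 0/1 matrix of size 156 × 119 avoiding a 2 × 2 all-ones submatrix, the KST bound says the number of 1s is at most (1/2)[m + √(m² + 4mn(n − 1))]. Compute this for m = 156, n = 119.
z(156, 119; 2, 2) ≤ (1/2)[156 + √(156² + 4·156·119·118)] = (1/2)[156 + √8786544] = 1560.1053

Kővári–Sós–Turán: let r_1, ..., r_156 be the row sums and z = Σ r_i the total number of 1s. Each pair of columns can share at most one row with both entries 1 (else a 2×2 all-ones block appears), so Σ_i C(r_i, 2) ≤ C(119, 2) = 7021. By convexity Σ_i C(r_i, 2) ≥ 156·C(z/156, 2) = z(z − 156)/(2·156), giving z² − 156z − 156·119·118 ≤ 0 and hence z ≤ (1/2)[156 + √(24336 + 4·2190552)] = (1/2)[156 + √8786544] ≈ (1/2)(156 + 2964.2105) = 1560.1053.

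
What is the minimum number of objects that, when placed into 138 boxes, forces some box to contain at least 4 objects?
n = (4 − 1)·138 + 1 = 415

By the generalised pigeonhole principle, to guarantee some box contains ≥ r objects we need more than (r − 1) · k objects total. Threshold: n = (r − 1) · k + 1. With r = 4 and k = 138: n = 3 · 138 + 1 = 414 + 1 = 415. For n = 414 = 3 · 138, we can put exactly 3 objects in every box, avoiding 4 in any single one — so 415 is tight.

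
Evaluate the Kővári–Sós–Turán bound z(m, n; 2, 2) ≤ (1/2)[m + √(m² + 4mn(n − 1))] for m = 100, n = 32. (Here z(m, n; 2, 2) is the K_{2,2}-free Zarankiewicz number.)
z(100, 32; 2, 2) ≤ (1/2)[100 + √(100² + 4·100·32·31)] = (1/2)[100 + √406800] = 368.9044

Kővári–Sós–Turán: let r_1, ..., r_100 be the row sums and z = Σ r_i the total number of 1s. Each pair of columns can share at most one row with both entries 1 (else a 2×2 all-ones block appears), so Σ_i C(r_i, 2) ≤ C(32, 2) = 496. By convexity Σ_i C(r_i, 2) ≥ 100·C(z/100, 2) = z(z − 100)/(2·100), giving z² − 100z − 100·32·31 ≤ 0 and hence z ≤ (1/2)[100 + √(10000 + 4·99200)] = (1/2)[100 + √406800] ≈ (1/2)(100 + 637.8087) = 368.9044.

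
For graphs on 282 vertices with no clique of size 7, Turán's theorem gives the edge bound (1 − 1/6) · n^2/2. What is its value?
Turán density bound = (5/6) · 282^2/2 = 33135

Turán's theorem: ex(n, K_{r+1}) is achieved by the complete r-partite Turán graph T(n, r) with parts as balanced as possible, and is at most (1 − 1/r) · n^2/2. For r = 6, n = 282: the density bound is (5/6) · 79524/2 = 33135. Since 6 ∣ 282, the Turán graph T(282, 6) has parts of equal size 47, and its edge count e(T(282, 6)) = 33135 attains the density bound exactly.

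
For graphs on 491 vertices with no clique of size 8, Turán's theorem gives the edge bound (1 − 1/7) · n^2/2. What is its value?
Turán density bound = (6/7) · 491^2/2 = 723243/7 ≈ 103320.4286

Turán's theorem: ex(n, K_{r+1}) is achieved by the complete r-partite Turán graph T(n, r) with parts as balanced as possible, and is at most (1 − 1/r) · n^2/2. For r = 7, n = 491: the density bound is (6/7) · 241081/2 = 723243/7 ≈ 103320.4286. The integer-valued extremum is e(T(491, 7)) = 103320, which is strictly less than the density bound 723243/7 since 7 ∤ 491 (the parts of T(491, 7) cannot all be equal).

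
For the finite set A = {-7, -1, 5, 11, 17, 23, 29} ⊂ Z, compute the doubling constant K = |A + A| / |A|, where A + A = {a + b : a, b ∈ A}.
K = |A + A| / |A| = 13/7

Enumerate A + A = {a + b : a, b ∈ A}. With |A| = 7, there are |A|^2 = 49 ordered sum pairs; collecting distinct values, A + A = {-14, -8, -2, 4, 10, 16, 22, 28, 34, 40, 46, 52, 58}, so |A + A| = 13. Thus K = 13/7. Here |A + A| = 2|A| − 1 = 13, the minimum possible — so K = 13/7 is minimal, which holds iff A is an arithmetic progression.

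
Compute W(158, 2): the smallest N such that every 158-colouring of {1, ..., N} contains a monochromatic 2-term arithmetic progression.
W(158, 2) = 158 + 1 = 159

A 2-term AP is any pair of integers, so a monochromatic 2-AP exists iff some colour is used at least twice. With 158 colours, the colouring i ↦ i on {1, ..., 158} uses each colour once, avoiding any monochromatic pair, so W(158, 2) > 158. For {1, ..., 159}, pigeonhole forces two integers of the same colour, which form a monochromatic 2-AP. Hence W(158, 2) = 159.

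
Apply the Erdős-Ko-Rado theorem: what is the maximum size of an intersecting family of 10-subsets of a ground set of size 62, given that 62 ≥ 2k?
max |F| = C(61, 9) = 17341763505

The Erdős-Ko-Rado theorem states: for n ≥ 2k, an intersecting family of k-subsets of an n-element set has size at most C(n − 1, k − 1), with equality for 'star' families {A ⊆ [n] : |A| = k, i ∈ A} (fix an element i). For n = 62, k = 10: C(61, 9) = 17341763505.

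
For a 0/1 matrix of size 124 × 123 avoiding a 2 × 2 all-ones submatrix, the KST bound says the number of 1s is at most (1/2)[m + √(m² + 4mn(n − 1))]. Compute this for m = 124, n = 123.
z(124, 123; 2, 2) ≤ (1/2)[124 + √(124² + 4·124·123·122)] = (1/2)[124 + √7458352] = 1427.4992

Kővári–Sós–Turán: let r_1, ..., r_124 be the row sums and z = Σ r_i the total number of 1s. Each pair of columns can share at most one row with both entries 1 (else a 2×2 all-ones block appears), so Σ_i C(r_i, 2) ≤ C(123, 2) = 7503. By convexity Σ_i C(r_i, 2) ≥ 124·C(z/124, 2) = z(z − 124)/(2·124), giving z² − 124z − 124·123·122 ≤ 0 and hence z ≤ (1/2)[124 + √(15376 + 4·1860744)] = (1/2)[124 + √7458352] ≈ (1/2)(124 + 2730.9984) = 1427.4992.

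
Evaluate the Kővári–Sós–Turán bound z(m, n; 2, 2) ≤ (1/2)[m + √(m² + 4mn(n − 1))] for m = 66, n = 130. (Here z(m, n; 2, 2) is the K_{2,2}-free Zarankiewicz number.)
z(66, 130; 2, 2) ≤ (1/2)[66 + √(66² + 4·66·130·129)] = (1/2)[66 + √4431636] = 1085.5726

Kővári–Sós–Turán: let r_1, ..., r_66 be the row sums and z = Σ r_i the total number of 1s. Each pair of columns can share at most one row with both entries 1 (else a 2×2 all-ones block appears), so Σ_i C(r_i, 2) ≤ C(130, 2) = 8385. By convexity Σ_i C(r_i, 2) ≥ 66·C(z/66, 2) = z(z − 66)/(2·66), giving z² − 66z − 66·130·129 ≤ 0 and hence z ≤ (1/2)[66 + √(4356 + 4·1106820)] = (1/2)[66 + √4431636] ≈ (1/2)(66 + 2105.1451) = 1085.5726.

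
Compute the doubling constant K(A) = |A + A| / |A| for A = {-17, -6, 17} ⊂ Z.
K = |A + A| / |A| = 6/3 = 2

Enumerate A + A = {a + b : a, b ∈ A}. With |A| = 3, there are |A|^2 = 9 ordered sum pairs; collecting distinct values, A + A = {-34, -23, -12, 0, 11, 34}, so |A + A| = 6. Thus K = 6/3 = 2. For comparison, the minimum possible |A + A| over all 3-element sets is 2·3 − 1 = 5 (so min K = 5/3), attained only by arithmetic progressions.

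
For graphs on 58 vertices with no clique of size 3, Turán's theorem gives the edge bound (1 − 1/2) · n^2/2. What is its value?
Turán density bound = (1/2) · 58^2/2 = 841

Turán's theorem: ex(n, K_{r+1}) is achieved by the complete r-partite Turán graph T(n, r) with parts as balanced as possible, and is at most (1 − 1/r) · n^2/2. For r = 2, n = 58: the density bound is (1/2) · 3364/2 = 841. Since 2 ∣ 58, the Turán graph T(58, 2) has parts of equal size 29, and its edge count e(T(58, 2)) = 841 attains the density bound exactly.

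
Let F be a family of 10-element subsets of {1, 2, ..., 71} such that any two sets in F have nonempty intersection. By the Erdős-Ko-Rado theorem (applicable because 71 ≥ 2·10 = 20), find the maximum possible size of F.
max |F| = C(70, 9) = 65033528560

The Erdős-Ko-Rado theorem states: for n ≥ 2k, an intersecting family of k-subsets of an n-element set has size at most C(n − 1, k − 1), with equality for 'star' families {A ⊆ [n] : |A| = k, i ∈ A} (fix an element i). For n = 71, k = 10: C(70, 9) = 65033528560.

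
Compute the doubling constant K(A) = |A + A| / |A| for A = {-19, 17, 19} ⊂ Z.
K = |A + A| / |A| = 6/3 = 2

Enumerate A + A = {a + b : a, b ∈ A}. With |A| = 3, there are |A|^2 = 9 ordered sum pairs; collecting distinct values, A + A = {-38, -2, 0, 34, 36, 38}, so |A + A| = 6. Thus K = 6/3 = 2. For comparison, the minimum possible |A + A| over all 3-element sets is 2·3 − 1 = 5 (so min K = 5/3), attained only by arithmetic progressions.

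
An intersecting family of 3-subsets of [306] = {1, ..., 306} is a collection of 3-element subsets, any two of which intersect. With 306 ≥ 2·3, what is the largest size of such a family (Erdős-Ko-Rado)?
max |F| = C(305, 2) = 46360

The Erdős-Ko-Rado theorem states: for n ≥ 2k, an intersecting family of k-subsets of an n-element set has size at most C(n − 1, k − 1), with equality for 'star' families {A ⊆ [n] : |A| = k, i ∈ A} (fix an element i). For n = 306, k = 3: C(305, 2) = 46360.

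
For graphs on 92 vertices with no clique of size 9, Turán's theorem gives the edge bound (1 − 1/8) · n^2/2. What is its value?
Turán density bound = (7/8) · 92^2/2 = 3703

Turán's theorem: ex(n, K_{r+1}) is achieved by the complete r-partite Turán graph T(n, r) with parts as balanced as possible, and is at most (1 − 1/r) · n^2/2. For r = 8, n = 92: the density bound is (7/8) · 8464/2 = 3703. The integer-valued extremum is e(T(92, 8)) = 3702, which is strictly less than the density bound 3703 since 8 ∤ 92 (the parts of T(92, 8) cannot all be equal).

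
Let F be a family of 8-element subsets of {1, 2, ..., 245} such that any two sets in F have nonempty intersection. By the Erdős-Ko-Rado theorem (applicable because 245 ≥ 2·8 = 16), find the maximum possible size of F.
max |F| = C(244, 7) = 9366645241008

The Erdős-Ko-Rado theorem states: for n ≥ 2k, an intersecting family of k-subsets of an n-element set has size at most C(n − 1, k − 1), with equality for 'star' families {A ⊆ [n] : |A| = k, i ∈ A} (fix an element i). For n = 245, k = 8: C(244, 7) = 9366645241008.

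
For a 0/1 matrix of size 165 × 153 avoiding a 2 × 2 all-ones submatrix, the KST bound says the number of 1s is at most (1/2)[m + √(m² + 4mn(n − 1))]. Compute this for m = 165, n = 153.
z(165, 153; 2, 2) ≤ (1/2)[165 + √(165² + 4·165·153·152)] = (1/2)[165 + √15376185] = 2043.1239

Kővári–Sós–Turán: let r_1, ..., r_165 be the row sums and z = Σ r_i the total number of 1s. Each pair of columns can share at most one row with both entries 1 (else a 2×2 all-ones block appears), so Σ_i C(r_i, 2) ≤ C(153, 2) = 11628. By convexity Σ_i C(r_i, 2) ≥ 165·C(z/165, 2) = z(z − 165)/(2·165), giving z² − 165z − 165·153·152 ≤ 0 and hence z ≤ (1/2)[165 + √(27225 + 4·3837240)] = (1/2)[165 + √15376185] ≈ (1/2)(165 + 3921.2479) = 2043.1239.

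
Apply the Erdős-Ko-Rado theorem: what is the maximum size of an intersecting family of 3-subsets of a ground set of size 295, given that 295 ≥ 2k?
max |F| = C(294, 2) = 43071

The Erdős-Ko-Rado theorem states: for n ≥ 2k, an intersecting family of k-subsets of an n-element set has size at most C(n − 1, k − 1), with equality for 'star' families {A ⊆ [n] : |A| = k, i ∈ A} (fix an element i). For n = 295, k = 3: C(294, 2) = 43071.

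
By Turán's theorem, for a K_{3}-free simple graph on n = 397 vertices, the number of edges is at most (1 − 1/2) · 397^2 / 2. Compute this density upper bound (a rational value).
Turán density bound = (1/2) · 397^2/2 = 157609/4 ≈ 39402.25

Turán's theorem: ex(n, K_{r+1}) is achieved by the complete r-partite Turán graph T(n, r) with parts as balanced as possible, and is at most (1 − 1/r) · n^2/2. For r = 2, n = 397: the density bound is (1/2) · 157609/2 = 157609/4 ≈ 39402.25. The integer-valued extremum is e(T(397, 2)) = 39402, which is strictly less than the density bound 157609/4 since 2 ∤ 397 (the parts of T(397, 2) cannot all be equal).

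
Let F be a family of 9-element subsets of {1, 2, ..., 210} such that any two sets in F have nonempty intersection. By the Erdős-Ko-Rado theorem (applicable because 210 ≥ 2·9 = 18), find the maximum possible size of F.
max |F| = C(209, 8) = 78842084729694

The Erdős-Ko-Rado theorem states: for n ≥ 2k, an intersecting family of k-subsets of an n-element set has size at most C(n − 1, k − 1), with equality for 'star' families {A ⊆ [n] : |A| = k, i ∈ A} (fix an element i). For n = 210, k = 9: C(209, 8) = 78842084729694.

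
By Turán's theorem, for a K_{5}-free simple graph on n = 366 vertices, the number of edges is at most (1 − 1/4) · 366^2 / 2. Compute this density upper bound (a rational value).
Turán density bound = (3/4) · 366^2/2 = 100467/2 ≈ 50233.5

Turán's theorem: ex(n, K_{r+1}) is achieved by the complete r-partite Turán graph T(n, r) with parts as balanced as possible, and is at most (1 − 1/r) · n^2/2. For r = 4, n = 366: the density bound is (3/4) · 133956/2 = 100467/2 ≈ 50233.5. The integer-valued extremum is e(T(366, 4)) = 50233, which is strictly less than the density bound 100467/2 since 4 ∤ 366 (the parts of T(366, 4) cannot all be equal).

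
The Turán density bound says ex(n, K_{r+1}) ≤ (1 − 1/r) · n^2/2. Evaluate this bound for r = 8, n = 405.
Turán density bound = (7/8) · 405^2/2 = 1148175/16 ≈ 71760.9375

Turán's theorem: ex(n, K_{r+1}) is achieved by the complete r-partite Turán graph T(n, r) with parts as balanced as possible, and is at most (1 − 1/r) · n^2/2. For r = 8, n = 405: the density bound is (7/8) · 164025/2 = 1148175/16 ≈ 71760.9375. The integer-valued extremum is e(T(405, 8)) = 71760, which is strictly less than the density bound 1148175/16 since 8 ∤ 405 (the parts of T(405, 8) cannot all be equal).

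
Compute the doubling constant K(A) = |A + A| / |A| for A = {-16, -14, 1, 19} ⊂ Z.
K = |A + A| / |A| = 10/4 = 5/2

Enumerate A + A = {a + b : a, b ∈ A}. With |A| = 4, there are |A|^2 = 16 ordered sum pairs; collecting distinct values, A + A = {-32, -30, -28, -15, -13, 2, 3, 5, 20, 38}, so |A + A| = 10. Thus K = 10/4 = 5/2. For comparison, the minimum possible |A + A| over all 4-element sets is 2·4 − 1 = 7 (so min K = 7/4), attained only by arithmetic progressions.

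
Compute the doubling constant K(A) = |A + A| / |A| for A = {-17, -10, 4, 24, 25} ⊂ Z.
K = |A + A| / |A| = 14/5

Enumerate A + A = {a + b : a, b ∈ A}. With |A| = 5, there are |A|^2 = 25 ordered sum pairs; collecting distinct values, A + A = {-34, -27, -20, -13, -6, 7, 8, 14, 15, 28, 29, 48, 49, 50}, so |A + A| = 14. Thus K = 14/5. For comparison, the minimum possible |A + A| over all 5-element sets is 2·5 − 1 = 9 (so min K = 9/5), attained only by arithmetic progressions.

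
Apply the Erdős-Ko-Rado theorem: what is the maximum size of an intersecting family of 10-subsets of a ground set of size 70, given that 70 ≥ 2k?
max |F| = C(69, 9) = 56672074888

The Erdős-Ko-Rado theorem states: for n ≥ 2k, an intersecting family of k-subsets of an n-element set has size at most C(n − 1, k − 1), with equality for 'star' families {A ⊆ [n] : |A| = k, i ∈ A} (fix an element i). For n = 70, k = 10: C(69, 9) = 56672074888.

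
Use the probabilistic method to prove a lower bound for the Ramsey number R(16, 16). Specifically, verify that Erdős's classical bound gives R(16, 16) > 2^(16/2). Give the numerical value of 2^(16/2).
2^(16/2) = 256; so R(16, 16) > 256

Colour each edge of K_n uniformly at random with red/blue. The expected number of monochromatic K_16 is C(n, 16) · 2 · 2^(−C(16,2)). If C(n, 16) · 2^(1 − C(16,2)) < 1, then with positive probability no monochromatic K_16 exists, so R(16, 16) > n. The standard estimate C(n, 16) ≤ n^16/16! shows this inequality holds whenever n ≤ 2^(16/2) (since 16! · 2^(C(16,2) − 1) > 2^(16^2/2) ≥ n^16). Hence R(16, 16) > 2^(16/2) = 256.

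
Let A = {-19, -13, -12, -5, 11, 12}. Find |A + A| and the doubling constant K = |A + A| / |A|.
K = |A + A| / |A| = 19/6

Enumerate A + A = {a + b : a, b ∈ A}. With |A| = 6, there are |A|^2 = 36 ordered sum pairs; collecting distinct values, A + A = {-38, -32, -31, -26, -25, -24, -18, -17, -10, -8, -7, -2, -1, 0, 6, 7, 22, 23, 24}, so |A + A| = 19. Thus K = 19/6. For comparison, the minimum possible |A + A| over all 6-element sets is 2·6 − 1 = 11 (so min K = 11/6), attained only by arithmetic progressions.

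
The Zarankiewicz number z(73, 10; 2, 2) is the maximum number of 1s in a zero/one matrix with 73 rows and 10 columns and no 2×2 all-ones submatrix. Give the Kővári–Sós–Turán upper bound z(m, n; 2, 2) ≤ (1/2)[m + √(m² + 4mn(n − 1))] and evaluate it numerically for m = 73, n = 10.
z(73, 10; 2, 2) ≤ (1/2)[73 + √(73² + 4·73·10·9)] = (1/2)[73 + √31609] = 125.3946

Kővári–Sós–Turán: let r_1, ..., r_73 be the row sums and z = Σ r_i the total number of 1s. Each pair of columns can share at most one row with both entries 1 (else a 2×2 all-ones block appears), so Σ_i C(r_i, 2) ≤ C(10, 2) = 45. By convexity Σ_i C(r_i, 2) ≥ 73·C(z/73, 2) = z(z − 73)/(2·73), giving z² − 73z − 73·10·9 ≤ 0 and hence z ≤ (1/2)[73 + √(5329 + 4·6570)] = (1/2)[73 + √31609] ≈ (1/2)(73 + 177.7892) = 125.3946.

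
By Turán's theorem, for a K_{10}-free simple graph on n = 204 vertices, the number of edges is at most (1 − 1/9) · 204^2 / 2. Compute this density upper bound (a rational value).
Turán density bound = (8/9) · 204^2/2 = 18496

Turán's theorem: ex(n, K_{r+1}) is achieved by the complete r-partite Turán graph T(n, r) with parts as balanced as possible, and is at most (1 − 1/r) · n^2/2. For r = 9, n = 204: the density bound is (8/9) · 41616/2 = 18496. The integer-valued extremum is e(T(204, 9)) = 18495, which is strictly less than the density bound 18496 since 9 ∤ 204 (the parts of T(204, 9) cannot all be equal).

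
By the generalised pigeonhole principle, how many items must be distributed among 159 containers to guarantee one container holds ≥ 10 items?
n = (10 − 1)·159 + 1 = 1432

By the generalised pigeonhole principle, to guarantee some box contains ≥ r objects we need more than (r − 1) · k objects total. Threshold: n = (r − 1) · k + 1. With r = 10 and k = 159: n = 9 · 159 + 1 = 1431 + 1 = 1432. For n = 1431 = 9 · 159, we can put exactly 9 objects in every box, avoiding 10 in any single one — so 1432 is tight.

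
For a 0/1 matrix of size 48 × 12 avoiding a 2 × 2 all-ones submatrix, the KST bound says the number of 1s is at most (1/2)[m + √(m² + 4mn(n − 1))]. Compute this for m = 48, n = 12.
z(48, 12; 2, 2) ≤ (1/2)[48 + √(48² + 4·48·12·11)] = (1/2)[48 + √27648] = 107.1384

Kővári–Sós–Turán: let r_1, ..., r_48 be the row sums and z = Σ r_i the total number of 1s. Each pair of columns can share at most one row with both entries 1 (else a 2×2 all-ones block appears), so Σ_i C(r_i, 2) ≤ C(12, 2) = 66. By convexity Σ_i C(r_i, 2) ≥ 48·C(z/48, 2) = z(z − 48)/(2·48), giving z² − 48z − 48·12·11 ≤ 0 and hence z ≤ (1/2)[48 + √(2304 + 4·6336)] = (1/2)[48 + √27648] ≈ (1/2)(48 + 166.2769) = 107.1384.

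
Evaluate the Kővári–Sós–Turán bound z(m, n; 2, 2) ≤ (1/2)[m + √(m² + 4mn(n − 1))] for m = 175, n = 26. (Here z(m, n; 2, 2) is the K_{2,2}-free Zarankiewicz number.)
z(175, 26; 2, 2) ≤ (1/2)[175 + √(175² + 4·175·26·25)] = (1/2)[175 + √485625] = 435.934

Kővári–Sós–Turán: let r_1, ..., r_175 be the row sums and z = Σ r_i the total number of 1s. Each pair of columns can share at most one row with both entries 1 (else a 2×2 all-ones block appears), so Σ_i C(r_i, 2) ≤ C(26, 2) = 325. By convexity Σ_i C(r_i, 2) ≥ 175·C(z/175, 2) = z(z − 175)/(2·175), giving z² − 175z − 175·26·25 ≤ 0 and hence z ≤ (1/2)[175 + √(30625 + 4·113750)] = (1/2)[175 + √485625] ≈ (1/2)(175 + 696.868) = 435.934.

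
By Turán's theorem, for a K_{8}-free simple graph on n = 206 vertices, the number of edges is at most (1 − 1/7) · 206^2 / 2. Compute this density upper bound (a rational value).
Turán density bound = (6/7) · 206^2/2 = 127308/7 ≈ 18186.8571

Turán's theorem: ex(n, K_{r+1}) is achieved by the complete r-partite Turán graph T(n, r) with parts as balanced as possible, and is at most (1 − 1/r) · n^2/2. For r = 7, n = 206: the density bound is (6/7) · 42436/2 = 127308/7 ≈ 18186.8571. The integer-valued extremum is e(T(206, 7)) = 18186, which is strictly less than the density bound 127308/7 since 7 ∤ 206 (the parts of T(206, 7) cannot all be equal).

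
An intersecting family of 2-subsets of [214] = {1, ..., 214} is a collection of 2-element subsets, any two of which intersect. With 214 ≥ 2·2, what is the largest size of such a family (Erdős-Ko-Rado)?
max |F| = C(213, 1) = 213

The Erdős-Ko-Rado theorem states: for n ≥ 2k, an intersecting family of k-subsets of an n-element set has size at most C(n − 1, k − 1), with equality for 'star' families {A ⊆ [n] : |A| = k, i ∈ A} (fix an element i). For n = 214, k = 2: C(213, 1) = 213.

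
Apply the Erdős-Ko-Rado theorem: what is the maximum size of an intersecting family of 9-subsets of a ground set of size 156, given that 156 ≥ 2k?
max |F| = C(155, 8) = 6876747915675

The Erdős-Ko-Rado theorem states: for n ≥ 2k, an intersecting family of k-subsets of an n-element set has size at most C(n − 1, k − 1), with equality for 'star' families {A ⊆ [n] : |A| = k, i ∈ A} (fix an element i). For n = 156, k = 9: C(155, 8) = 6876747915675.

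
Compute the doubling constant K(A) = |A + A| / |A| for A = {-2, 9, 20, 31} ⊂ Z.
K = |A + A| / |A| = 7/4

Enumerate A + A = {a + b : a, b ∈ A}. With |A| = 4, there are |A|^2 = 16 ordered sum pairs; collecting distinct values, A + A = {-4, 7, 18, 29, 40, 51, 62}, so |A + A| = 7. Thus K = 7/4. Here |A + A| = 2|A| − 1 = 7, the minimum possible — so K = 7/4 is minimal, which holds iff A is an arithmetic progression.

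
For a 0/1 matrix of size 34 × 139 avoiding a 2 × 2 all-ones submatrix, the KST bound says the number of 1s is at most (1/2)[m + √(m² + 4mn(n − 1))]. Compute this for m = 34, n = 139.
z(34, 139; 2, 2) ≤ (1/2)[34 + √(34² + 4·34·139·138)] = (1/2)[34 + √2609908] = 824.7605

Kővári–Sós–Turán: let r_1, ..., r_34 be the row sums and z = Σ r_i the total number of 1s. Each pair of columns can share at most one row with both entries 1 (else a 2×2 all-ones block appears), so Σ_i C(r_i, 2) ≤ C(139, 2) = 9591. By convexity Σ_i C(r_i, 2) ≥ 34·C(z/34, 2) = z(z − 34)/(2·34), giving z² − 34z − 34·139·138 ≤ 0 and hence z ≤ (1/2)[34 + √(1156 + 4·652188)] = (1/2)[34 + √2609908] ≈ (1/2)(34 + 1615.521) = 824.7605.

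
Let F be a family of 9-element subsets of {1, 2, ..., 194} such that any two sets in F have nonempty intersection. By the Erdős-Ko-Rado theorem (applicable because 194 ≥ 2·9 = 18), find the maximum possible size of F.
max |F| = C(193, 8) = 41219164704168

The Erdős-Ko-Rado theorem states: for n ≥ 2k, an intersecting family of k-subsets of an n-element set has size at most C(n − 1, k − 1), with equality for 'star' families {A ⊆ [n] : |A| = k, i ∈ A} (fix an element i). For n = 194, k = 9: C(193, 8) = 41219164704168.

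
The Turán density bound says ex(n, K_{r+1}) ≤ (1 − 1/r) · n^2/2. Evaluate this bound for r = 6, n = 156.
Turán density bound = (5/6) · 156^2/2 = 10140

Turán's theorem: ex(n, K_{r+1}) is achieved by the complete r-partite Turán graph T(n, r) with parts as balanced as possible, and is at most (1 − 1/r) · n^2/2. For r = 6, n = 156: the density bound is (5/6) · 24336/2 = 10140. Since 6 ∣ 156, the Turán graph T(156, 6) has parts of equal size 26, and its edge count e(T(156, 6)) = 10140 attains the density bound exactly.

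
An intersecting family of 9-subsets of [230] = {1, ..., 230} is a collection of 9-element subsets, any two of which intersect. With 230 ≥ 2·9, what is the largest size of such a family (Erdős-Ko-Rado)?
max |F| = C(229, 8) = 165757228335180

The Erdős-Ko-Rado theorem states: for n ≥ 2k, an intersecting family of k-subsets of an n-element set has size at most C(n − 1, k − 1), with equality for 'star' families {A ⊆ [n] : |A| = k, i ∈ A} (fix an element i). For n = 230, k = 9: C(229, 8) = 165757228335180.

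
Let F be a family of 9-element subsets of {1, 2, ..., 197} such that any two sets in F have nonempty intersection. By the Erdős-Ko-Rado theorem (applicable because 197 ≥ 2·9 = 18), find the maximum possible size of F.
max |F| = C(196, 8) = 46738976651640

Erdős-Ko-Rado (1961): when n ≥ 2k, max |F| = C(n−1, k−1). The bound is attained by the star {A : i ∈ A} for any fixed i ∈ [n]. Here C(197−1, 9−1) = C(196, 8) = 46738976651640.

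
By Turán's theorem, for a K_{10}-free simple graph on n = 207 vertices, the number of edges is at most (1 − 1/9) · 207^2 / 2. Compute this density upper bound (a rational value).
Turán density bound = (8/9) · 207^2/2 = 19044

Turán's theorem: ex(n, K_{r+1}) is achieved by the complete r-partite Turán graph T(n, r) with parts as balanced as possible, and is at most (1 − 1/r) · n^2/2. For r = 9, n = 207: the density bound is (8/9) · 42849/2 = 19044. Since 9 ∣ 207, the Turán graph T(207, 9) has parts of equal size 23, and its edge count e(T(207, 9)) = 19044 attains the density bound exactly.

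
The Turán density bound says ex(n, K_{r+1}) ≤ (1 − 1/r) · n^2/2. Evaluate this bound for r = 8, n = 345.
Turán density bound = (7/8) · 345^2/2 = 833175/16 ≈ 52073.4375

Turán's theorem: ex(n, K_{r+1}) is achieved by the complete r-partite Turán graph T(n, r) with parts as balanced as possible, and is at most (1 − 1/r) · n^2/2. For r = 8, n = 345: the density bound is (7/8) · 119025/2 = 833175/16 ≈ 52073.4375. The integer-valued extremum is e(T(345, 8)) = 52073, which is strictly less than the density bound 833175/16 since 8 ∤ 345 (the parts of T(345, 8) cannot all be equal).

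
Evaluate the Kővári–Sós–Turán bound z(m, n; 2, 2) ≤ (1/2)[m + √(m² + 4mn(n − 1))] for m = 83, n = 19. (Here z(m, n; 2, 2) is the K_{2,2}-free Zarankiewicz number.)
z(83, 19; 2, 2) ≤ (1/2)[83 + √(83² + 4·83·19·18)] = (1/2)[83 + √120433] = 215.0173

Kővári–Sós–Turán: let r_1, ..., r_83 be the row sums and z = Σ r_i the total number of 1s. Each pair of columns can share at most one row with both entries 1 (else a 2×2 all-ones block appears), so Σ_i C(r_i, 2) ≤ C(19, 2) = 171. By convexity Σ_i C(r_i, 2) ≥ 83·C(z/83, 2) = z(z − 83)/(2·83), giving z² − 83z − 83·19·18 ≤ 0 and hence z ≤ (1/2)[83 + √(6889 + 4·28386)] = (1/2)[83 + √120433] ≈ (1/2)(83 + 347.0346) = 215.0173.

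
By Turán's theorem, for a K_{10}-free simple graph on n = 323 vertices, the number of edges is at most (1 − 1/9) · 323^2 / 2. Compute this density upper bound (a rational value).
Turán density bound = (8/9) · 323^2/2 = 417316/9 ≈ 46368.4444

Turán's theorem: ex(n, K_{r+1}) is achieved by the complete r-partite Turán graph T(n, r) with parts as balanced as possible, and is at most (1 − 1/r) · n^2/2. For r = 9, n = 323: the density bound is (8/9) · 104329/2 = 417316/9 ≈ 46368.4444. The integer-valued extremum is e(T(323, 9)) = 46368, which is strictly less than the density bound 417316/9 since 9 ∤ 323 (the parts of T(323, 9) cannot all be equal).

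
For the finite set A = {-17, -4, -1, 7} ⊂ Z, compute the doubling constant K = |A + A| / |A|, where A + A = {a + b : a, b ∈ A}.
K = |A + A| / |A| = 10/4 = 5/2

Enumerate A + A = {a + b : a, b ∈ A}. With |A| = 4, there are |A|^2 = 16 ordered sum pairs; collecting distinct values, A + A = {-34, -21, -18, -10, -8, -5, -2, 3, 6, 14}, so |A + A| = 10. Thus K = 10/4 = 5/2. For comparison, the minimum possible |A + A| over all 4-element sets is 2·4 − 1 = 7 (so min K = 7/4), attained only by arithmetic progressions.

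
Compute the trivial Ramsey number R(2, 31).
R(2, 31) = 31

R(2, k) = k for all k ≥ 2: in a 2-colouring of K_k, either some edge is red (a red K_2) or all edges are blue (a blue K_k). And K_{30} coloured all-blue has no blue K_31, so R(2, 31) > 30. Hence R(2, 31) = 31.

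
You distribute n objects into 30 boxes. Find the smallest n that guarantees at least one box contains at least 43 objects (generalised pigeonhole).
n = (43 − 1)·30 + 1 = 1261

By the generalised pigeonhole principle, to guarantee some box contains ≥ r objects we need more than (r − 1) · k objects total. Threshold: n = (r − 1) · k + 1. With r = 43 and k = 30: n = 42 · 30 + 1 = 1260 + 1 = 1261. For n = 1260 = 42 · 30, we can put exactly 42 objects in every box, avoiding 43 in any single one — so 1261 is tight.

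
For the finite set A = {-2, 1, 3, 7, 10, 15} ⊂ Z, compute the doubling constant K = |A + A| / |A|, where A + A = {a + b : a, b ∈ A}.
K = |A + A| / |A| = 19/6

Enumerate A + A = {a + b : a, b ∈ A}. With |A| = 6, there are |A|^2 = 36 ordered sum pairs; collecting distinct values, A + A = {-4, -1, 1, 2, 4, 5, 6, 8, 10, 11, 13, 14, 16, 17, 18, 20, 22, 25, 30}, so |A + A| = 19. Thus K = 19/6. For comparison, the minimum possible |A + A| over all 6-element sets is 2·6 − 1 = 11 (so min K = 11/6), attained only by arithmetic progressions.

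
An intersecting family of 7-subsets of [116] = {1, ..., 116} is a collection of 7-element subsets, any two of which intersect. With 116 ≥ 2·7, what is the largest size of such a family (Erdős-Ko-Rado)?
max |F| = C(115, 6) = 2813729380

Erdős-Ko-Rado (1961): when n ≥ 2k, max |F| = C(n−1, k−1). The bound is attained by the star {A : i ∈ A} for any fixed i ∈ [n]. Here C(116−1, 7−1) = C(115, 6) = 2813729380.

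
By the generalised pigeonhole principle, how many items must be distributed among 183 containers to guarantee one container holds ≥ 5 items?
n = (5 − 1)·183 + 1 = 733

By the generalised pigeonhole principle, to guarantee some box contains ≥ r objects we need more than (r − 1) · k objects total. Threshold: n = (r − 1) · k + 1. With r = 5 and k = 183: n = 4 · 183 + 1 = 732 + 1 = 733. For n = 732 = 4 · 183, we can put exactly 4 objects in every box, avoiding 5 in any single one — so 733 is tight.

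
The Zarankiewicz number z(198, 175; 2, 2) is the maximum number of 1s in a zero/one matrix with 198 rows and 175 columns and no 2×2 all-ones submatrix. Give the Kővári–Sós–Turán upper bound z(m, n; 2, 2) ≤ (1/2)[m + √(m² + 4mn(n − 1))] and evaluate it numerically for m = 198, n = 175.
z(198, 175; 2, 2) ≤ (1/2)[198 + √(198² + 4·198·175·174)] = (1/2)[198 + √24155604] = 2556.4175

Kővári–Sós–Turán: let r_1, ..., r_198 be the row sums and z = Σ r_i the total number of 1s. Each pair of columns can share at most one row with both entries 1 (else a 2×2 all-ones block appears), so Σ_i C(r_i, 2) ≤ C(175, 2) = 15225. By convexity Σ_i C(r_i, 2) ≥ 198·C(z/198, 2) = z(z − 198)/(2·198), giving z² − 198z − 198·175·174 ≤ 0 and hence z ≤ (1/2)[198 + √(39204 + 4·6029100)] = (1/2)[198 + √24155604] ≈ (1/2)(198 + 4914.8351) = 2556.4175.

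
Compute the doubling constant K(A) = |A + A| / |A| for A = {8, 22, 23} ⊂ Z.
K = |A + A| / |A| = 6/3 = 2

Enumerate A + A = {a + b : a, b ∈ A}. With |A| = 3, there are |A|^2 = 9 ordered sum pairs; collecting distinct values, A + A = {16, 30, 31, 44, 45, 46}, so |A + A| = 6. Thus K = 6/3 = 2. For comparison, the minimum possible |A + A| over all 3-element sets is 2·3 − 1 = 5 (so min K = 5/3), attained only by arithmetic progressions.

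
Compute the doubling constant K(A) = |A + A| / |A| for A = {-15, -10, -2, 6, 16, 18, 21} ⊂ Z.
K = |A + A| / |A| = 26/7

Enumerate A + A = {a + b : a, b ∈ A}. With |A| = 7, there are |A|^2 = 49 ordered sum pairs; collecting distinct values, A + A = {-30, -25, -20, -17, -12, -9, -4, 1, 3, 4, 6, 8, 11, 12, 14, 16, 19, 22, 24, 27, 32, 34, 36, 37, 39, 42}, so |A + A| = 26. Thus K = 26/7. For comparison, the minimum possible |A + A| over all 7-element sets is 2·7 − 1 = 13 (so min K = 13/7), attained only by arithmetic progressions.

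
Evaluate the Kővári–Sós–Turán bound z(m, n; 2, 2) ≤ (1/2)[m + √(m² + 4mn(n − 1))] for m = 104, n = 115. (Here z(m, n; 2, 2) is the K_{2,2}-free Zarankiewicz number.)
z(104, 115; 2, 2) ≤ (1/2)[104 + √(104² + 4·104·115·114)] = (1/2)[104 + √5464576] = 1220.8216

Kővári–Sós–Turán: let r_1, ..., r_104 be the row sums and z = Σ r_i the total number of 1s. Each pair of columns can share at most one row with both entries 1 (else a 2×2 all-ones block appears), so Σ_i C(r_i, 2) ≤ C(115, 2) = 6555. By convexity Σ_i C(r_i, 2) ≥ 104·C(z/104, 2) = z(z − 104)/(2·104), giving z² − 104z − 104·115·114 ≤ 0 and hence z ≤ (1/2)[104 + √(10816 + 4·1363440)] = (1/2)[104 + √5464576] ≈ (1/2)(104 + 2337.6433) = 1220.8216.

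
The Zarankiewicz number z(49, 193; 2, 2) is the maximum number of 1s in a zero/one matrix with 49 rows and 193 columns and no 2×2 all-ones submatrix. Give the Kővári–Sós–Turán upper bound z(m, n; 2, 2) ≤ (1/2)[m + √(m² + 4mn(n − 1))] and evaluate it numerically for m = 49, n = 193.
z(49, 193; 2, 2) ≤ (1/2)[49 + √(49² + 4·49·193·192)] = (1/2)[49 + √7265377] = 1372.2182

Kővári–Sós–Turán: let r_1, ..., r_49 be the row sums and z = Σ r_i the total number of 1s. Each pair of columns can share at most one row with both entries 1 (else a 2×2 all-ones block appears), so Σ_i C(r_i, 2) ≤ C(193, 2) = 18528. By convexity Σ_i C(r_i, 2) ≥ 49·C(z/49, 2) = z(z − 49)/(2·49), giving z² − 49z − 49·193·192 ≤ 0 and hence z ≤ (1/2)[49 + √(2401 + 4·1815744)] = (1/2)[49 + √7265377] ≈ (1/2)(49 + 2695.4363) = 1372.2182.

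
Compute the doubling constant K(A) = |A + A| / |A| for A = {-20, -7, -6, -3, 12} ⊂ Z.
K = |A + A| / |A| = 15/5 = 3

Enumerate A + A = {a + b : a, b ∈ A}. With |A| = 5, there are |A|^2 = 25 ordered sum pairs; collecting distinct values, A + A = {-40, -27, -26, -23, -14, -13, -12, -10, -9, -8, -6, 5, 6, 9, 24}, so |A + A| = 15. Thus K = 15/5 = 3. For comparison, the minimum possible |A + A| over all 5-element sets is 2·5 − 1 = 9 (so min K = 9/5), attained only by arithmetic progressions.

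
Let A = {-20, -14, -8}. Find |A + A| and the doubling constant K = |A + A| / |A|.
K = |A + A| / |A| = 5/3

Enumerate A + A = {a + b : a, b ∈ A}. With |A| = 3, there are |A|^2 = 9 ordered sum pairs; collecting distinct values, A + A = {-40, -34, -28, -22, -16}, so |A + A| = 5. Thus K = 5/3. Here |A + A| = 2|A| − 1 = 5, the minimum possible — so K = 5/3 is minimal, which holds iff A is an arithmetic progression.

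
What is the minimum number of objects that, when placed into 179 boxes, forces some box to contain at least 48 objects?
n = (48 − 1)·179 + 1 = 8414

By the generalised pigeonhole principle, to guarantee some box contains ≥ r objects we need more than (r − 1) · k objects total. Threshold: n = (r − 1) · k + 1. With r = 48 and k = 179: n = 47 · 179 + 1 = 8413 + 1 = 8414. For n = 8413 = 47 · 179, we can put exactly 47 objects in every box, avoiding 48 in any single one — so 8414 is tight.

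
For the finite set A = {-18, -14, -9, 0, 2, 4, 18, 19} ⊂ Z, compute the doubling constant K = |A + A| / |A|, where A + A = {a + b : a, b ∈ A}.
K = |A + A| / |A| = 31/8

Enumerate A + A = {a + b : a, b ∈ A}. With |A| = 8, there are |A|^2 = 64 ordered sum pairs; collecting distinct values, A + A = {-36, -32, -28, -27, -23, -18, -16, -14, -12, -10, -9, -7, -5, 0, 1, 2, 4, 5, 6, 8, 9, 10, 18, 19, 20, 21, 22, 23, 36, 37, 38}, so |A + A| = 31. Thus K = 31/8. For comparison, the minimum possible |A + A| over all 8-element sets is 2·8 − 1 = 15 (so min K = 15/8), attained only by arithmetic progressions.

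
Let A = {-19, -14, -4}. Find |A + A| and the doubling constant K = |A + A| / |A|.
K = |A + A| / |A| = 6/3 = 2

Enumerate A + A = {a + b : a, b ∈ A}. With |A| = 3, there are |A|^2 = 9 ordered sum pairs; collecting distinct values, A + A = {-38, -33, -28, -23, -18, -8}, so |A + A| = 6. Thus K = 6/3 = 2. For comparison, the minimum possible |A + A| over all 3-element sets is 2·3 − 1 = 5 (so min K = 5/3), attained only by arithmetic progressions.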